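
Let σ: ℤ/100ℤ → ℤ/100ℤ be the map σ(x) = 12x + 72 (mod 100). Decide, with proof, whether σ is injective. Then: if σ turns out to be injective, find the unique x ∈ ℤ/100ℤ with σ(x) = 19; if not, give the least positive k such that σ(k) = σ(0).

By definition, σ is injective if σ(a) = σ(b) implies a = b.
We have gcd(12, 100) = 4 > 1. Taking a = 0 and b = 25: σ(0) = 72 and σ(25) = 12·25 + 72 = 372 ≡ 72 (mod 100).
So σ(0) = σ(25) while 0 ≠ 25, hence σ is not injective.
Since σ is not injective, we find the least positive k with σ(k) = σ(0): this means 12k ≡ 0 (mod 100), i.e. 100 ∣ 12k. Since gcd(12, 100) = 4, dividing through by 4 this holds exactly when 25 ∣ 3k, and as gcd(3, 25) = 1, exactly when 25 ∣ k.
The smallest positive such k is 25.

25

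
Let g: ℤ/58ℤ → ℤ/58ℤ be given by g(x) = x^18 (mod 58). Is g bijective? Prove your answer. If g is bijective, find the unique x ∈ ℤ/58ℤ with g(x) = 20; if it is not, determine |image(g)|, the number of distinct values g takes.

g(28): Repeated squaring mod 58: 28^1 ≡ 28, 28^2 ≡ 28² = 784 ≡ 30, 28^4 ≡ 30² = 900 ≡ 30, 28^8 ≡ 30² = 900 ≡ 30, 28^16 ≡ 30² = 900 ≡ 30. Since 18 = 16 + 2, 28^18 ≡ 30·30: 30·30 = 900 ≡ 30. So 28^18 ≡ 30 (mod 58).
g(30): Repeated squaring mod 58: 30^1 ≡ 30, 30^2 ≡ 30² = 900 ≡ 30, 30^4 ≡ 30² = 900 ≡ 30, 30^8 ≡ 30² = 900 ≡ 30, 30^16 ≡ 30² = 900 ≡ 30. Since 18 = 16 + 2, 30^18 ≡ 30·30: 30·30 = 900 ≡ 30. So 30^18 ≡ 30 (mod 58).
So g(28) = g(30) = 30 while 28 ≠ 30, hence g is not injective, hence not bijective.
Since g is not bijective, we determine |image(g)|. Computing x^18 mod 58 for each x (by repeated squaring, reducing mod 58 at every step), the values g(0), g(1), …, g(57) are: 0, 1, 42, 35, 24, 45, 20, 23, 22, 7, 34, 33, 28, 25, 38, 9, 54, 57, 4, 5, 36, 51, 52, 49, 16, 53, 6, 13, 30, 29, 30, 13, 6, 53, 16, 49, 52, 51, 36, 5, 4, 57, 54, 9, 38, 25, 28, 33, 34, 7, 22, 23, 20, 45, 24, 35, 42, 1.
The distinct values are {0, 1, 4, 5, 6, 7, 9, 13, 16, 20, 22, 23, 24, 25, 28, 29, 30, 33, 34, 35, 36, 38, 42, 45, 49, 51, 52, 53, 54, 57}; there are 30 of them.

30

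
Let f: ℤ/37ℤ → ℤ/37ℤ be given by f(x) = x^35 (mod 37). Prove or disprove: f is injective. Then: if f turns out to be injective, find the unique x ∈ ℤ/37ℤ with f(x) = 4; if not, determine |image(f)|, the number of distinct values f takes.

28

Since 37 is prime, the nonzero elements of ℤ/37ℤ form a cyclic group of order 36.
As gcd(35, 36) = 1, raising to the 35th power is a bijection on this group: if u^35 ≡ v^35 then (uv^{−1})^35 = 1, and the only element of order dividing gcd(35, 36) = 1 is 1, so u = v.
With f(0) = 0 this makes f injective on all of ℤ/37ℤ, hence bijective (finite equal-size domain and codomain). In particular f is injective.
Since f is injective, we find the preimage of 4. The inverse of x ↦ x^35 on (ℤ/37ℤ)^× is x ↦ x^35, because 35·35 = 1225 = 34·36 + 1 ≡ 1 (mod 36) and x^{36} = 1 for x ≠ 0 (Fermat). So f⁻¹(4) = 4^35 mod 37.
Repeated squaring mod 37: 4^1 ≡ 4, 4^2 ≡ 4² = 16, 4^4 ≡ 16² = 256 ≡ 34, 4^8 ≡ 34² = 1156 ≡ 9, 4^16 ≡ 9² = 81 ≡ 7, 4^32 ≡ 7² = 49 ≡ 12. Since 35 = 32 + 2 + 1, 4^35 ≡ 12·16·4: 12·16 = 192 ≡ 7, then 7·4 = 28. So 4^35 ≡ 28 (mod 37).
Hence f⁻¹(4) = 28.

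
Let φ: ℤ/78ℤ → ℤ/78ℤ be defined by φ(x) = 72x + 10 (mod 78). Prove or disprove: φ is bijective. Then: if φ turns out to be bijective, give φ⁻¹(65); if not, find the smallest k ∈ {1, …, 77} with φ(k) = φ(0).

We have gcd(72, 78) = 6 > 1. Taking a = 0 and b = 13: φ(0) = 10 and φ(13) = 72·13 + 10 = 946 ≡ 10 (mod 78).
So φ(0) = φ(13) while 0 ≠ 13, hence φ is not injective, hence not bijective.
Since φ is not bijective, we find the least positive k with φ(k) = φ(0): this means 72k ≡ 0 (mod 78), i.e. 78 ∣ 72k. Since gcd(72, 78) = 6, dividing through by 6 this holds exactly when 13 ∣ 12k, and as gcd(12, 13) = 1, exactly when 13 ∣ k.
The smallest positive such k is 13.

13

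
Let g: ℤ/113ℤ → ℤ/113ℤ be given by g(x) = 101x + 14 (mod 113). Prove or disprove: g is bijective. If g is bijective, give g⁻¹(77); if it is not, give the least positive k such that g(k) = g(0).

By definition, g is injective if g(a) = g(b) implies a = b.
If g(a) = g(b), then 101a ≡ 101b (mod 113). Because gcd(101, 113) = 1, we may cancel 101 to get a ≡ b (mod 113).
We now compute 101⁻¹ mod 113 explicitly. Euclid's algorithm: 113 = 1·101 + 12, 101 = 8·12 + 5, 12 = 2·5 + 2, 5 = 2·2 + 1; back-substituting gives 1 = 47·101 − 42·113, so 101⁻¹ ≡ 47 (mod 113).
For any y ∈ ℤ/113ℤ, x = 47(y − 14) mod 113 satisfies g(x) = 101·47(y − 14) + 14 ≡ y (since 101·47 ≡ 1 mod 113). So every y has a preimage.
Thus g is bijective.
Since g is bijective, we find g⁻¹(77): we need 101x ≡ 77 − 14 ≡ 63 (mod 113). Using 101⁻¹ = 47: x ≡ 47·63 = 2961 = 26·113 + 23, so x = 23.
Check: g(23) = 101·23 + 14 = 2337 = 20·113 + 77 ≡ 77 (mod 113).

23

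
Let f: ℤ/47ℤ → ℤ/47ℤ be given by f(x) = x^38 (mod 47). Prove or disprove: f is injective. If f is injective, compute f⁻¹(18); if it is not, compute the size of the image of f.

24

f(23): Repeated squaring mod 47: 23^1 ≡ 23, 23^2 ≡ 23² = 529 ≡ 12, 23^4 ≡ 12² = 144 ≡ 3, 23^8 ≡ 3² = 9, 23^16 ≡ 9² = 81 ≡ 34, 23^32 ≡ 34² = 1156 ≡ 28. Since 38 = 32 + 4 + 2, 23^38 ≡ 28·3·12: 28·3 = 84 ≡ 37, then 37·12 = 444 ≡ 21. So 23^38 ≡ 21 (mod 47).
f(24): Repeated squaring mod 47: 24^1 ≡ 24, 24^2 ≡ 24² = 576 ≡ 12, 24^4 ≡ 12² = 144 ≡ 3, 24^8 ≡ 3² = 9, 24^16 ≡ 9² = 81 ≡ 34, 24^32 ≡ 34² = 1156 ≡ 28. Since 38 = 32 + 4 + 2, 24^38 ≡ 28·3·12: 28·3 = 84 ≡ 37, then 37·12 = 444 ≡ 21. So 24^38 ≡ 21 (mod 47).
So f(23) = f(24) = 21 while 23 ≠ 24, so f is not injective.
Since f is not injective, we determine |image(f)|. Computing x^38 mod 47 for each x (by repeated squaring, reducing mod 47 at every step), the values f(0), f(1), …, f(46) are: 0, 1, 9, 42, 34, 6, 2, 3, 24, 25, 7, 4, 18, 14, 27, 17, 28, 12, 37, 8, 16, 32, 36, 21, 21, 36, 32, 16, 8, 37, 12, 28, 17, 27, 14, 18, 4, 7, 25, 24, 3, 2, 6, 34, 42, 9, 1.
The distinct values are {0, 1, 2, 3, 4, 6, 7, 8, 9, 12, 14, 16, 17, 18, 21, 24, 25, 27, 28, 32, 34, 36, 37, 42}; there are 24 of them.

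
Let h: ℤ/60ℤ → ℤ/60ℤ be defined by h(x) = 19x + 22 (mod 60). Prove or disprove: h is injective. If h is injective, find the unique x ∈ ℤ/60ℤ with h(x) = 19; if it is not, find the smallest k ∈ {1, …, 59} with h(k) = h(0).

3

Suppose h(s) = h(t) in ℤ/60ℤ. Then 19s + 22 ≡ 19t + 22 (mod 60), hence 19(s − t) ≡ 0 (mod 60).
Since gcd(19, 60) = 1, 19 is invertible modulo 60, so s − t ≡ 0 (mod 60), i.e. s = t.
Thus h is injective.
We now compute 19⁻¹ mod 60 explicitly. Euclid's algorithm: 60 = 3·19 + 3, 19 = 6·3 + 1; back-substituting gives 1 = 19·19 − 6·60, so 19⁻¹ ≡ 19 (mod 60).
Since h is injective, we compute h⁻¹(19): solve 19x + 22 ≡ 19 (mod 60), i.e. 19x ≡ 57 (mod 60).
Multiplying by 19⁻¹ = 19 gives x ≡ 19·57 = 1083 = 18·60 + 3 ≡ 3 (mod 60).
Check: h(3) = 19·3 + 22 = 79 = 1·60 + 19 ≡ 19 (mod 60).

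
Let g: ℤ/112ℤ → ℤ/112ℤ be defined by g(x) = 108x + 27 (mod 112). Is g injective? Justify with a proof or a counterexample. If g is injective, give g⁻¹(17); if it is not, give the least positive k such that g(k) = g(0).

We have gcd(108, 112) = 4 > 1. Taking x_1 = 0 and x_2 = 28: g(0) = 27 and g(28) = 108·28 + 27 = 3051 ≡ 27 (mod 112).
So g(0) = g(28) while 0 ≠ 28, therefore g is not injective.
Since g is not injective, we find the least positive k with g(k) = g(0): this means 108k ≡ 0 (mod 112), i.e. 112 ∣ 108k. Since gcd(108, 112) = 4, dividing through by 4 this holds exactly when 28 ∣ 27k, and as gcd(27, 28) = 1, exactly when 28 ∣ k.
The smallest positive such k is 28.

28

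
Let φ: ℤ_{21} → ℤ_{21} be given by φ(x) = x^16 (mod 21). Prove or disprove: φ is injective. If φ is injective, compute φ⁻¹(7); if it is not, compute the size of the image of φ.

8

φ(2): Repeated squaring mod 21: 2^1 ≡ 2, 2^2 ≡ 2² = 4, 2^4 ≡ 4² = 16, 2^8 ≡ 16² = 256 ≡ 4, 2^16 ≡ 4² = 16. So 2^16 ≡ 16 (mod 21).
φ(5): Repeated squaring mod 21: 5^1 ≡ 5, 5^2 ≡ 5² = 25 ≡ 4, 5^4 ≡ 4² = 16, 5^8 ≡ 16² = 256 ≡ 4, 5^16 ≡ 4² = 16. So 5^16 ≡ 16 (mod 21).
So φ(2) = φ(5) = 16 while 2 ≠ 5, hence φ is not injective.
Since φ is not injective, we determine |image(φ)|. Computing x^16 mod 21 for each x (by repeated squaring, reducing mod 21 at every step), the values φ(0), φ(1), …, φ(20) are: 0, 1, 16, 18, 4, 16, 15, 7, 1, 9, 4, 4, 9, 1, 7, 15, 16, 4, 18, 16, 1.
The distinct values are {0, 1, 4, 7, 9, 15, 16, 18}; there are 8 of them.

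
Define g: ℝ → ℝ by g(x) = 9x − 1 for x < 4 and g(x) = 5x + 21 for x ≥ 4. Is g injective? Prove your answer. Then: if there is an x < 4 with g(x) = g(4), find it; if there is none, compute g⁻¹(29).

Both pieces are strictly increasing (slopes 9 and 5), so each is injective on its own interval.
The left piece maps (−∞, 4) onto (−∞, 35); the right piece maps [4, ∞) onto [41, ∞).
These images are disjoint, so no value is attained by both pieces. So g is injective.
Because the two images are disjoint, no x < 4 has g(x) = g(4), so we compute g⁻¹(29): 29 lies in (−∞, 35), so solve 9x − 1 = 29: x = (29 + 1)/9 = 10/3.

10/3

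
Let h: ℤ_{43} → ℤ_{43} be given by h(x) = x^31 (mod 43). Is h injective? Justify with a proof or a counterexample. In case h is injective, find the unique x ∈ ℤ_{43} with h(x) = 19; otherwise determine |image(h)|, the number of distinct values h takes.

5

Since 43 is prime, the nonzero elements of ℤ_{43} form a cyclic group of order 42.
As gcd(31, 42) = 1, raising to the 31st power is a bijection on this group: if s^31 ≡ t^31 then (st^{−1})^31 = 1, and the only element of order dividing gcd(31, 42) = 1 is 1, so s = t.
With h(0) = 0 this makes h injective on all of ℤ_{43}, hence bijective (finite equal-size domain and codomain). In particular h is injective.
Since h is injective, we find the preimage of 19. The inverse of x ↦ x^31 on (ℤ_{43})^× is x ↦ x^19, because 31·19 = 589 = 14·42 + 1 ≡ 1 (mod 42) and x^{42} = 1 for x ≠ 0 (Fermat). So h⁻¹(19) = 19^19 mod 43.
Repeated squaring mod 43: 19^1 ≡ 19, 19^2 ≡ 19² = 361 ≡ 17, 19^4 ≡ 17² = 289 ≡ 31, 19^8 ≡ 31² = 961 ≡ 15, 19^16 ≡ 15² = 225 ≡ 10. Since 19 = 16 + 2 + 1, 19^19 ≡ 10·17·19: 10·17 = 170 ≡ 41, then 41·19 = 779 ≡ 5. So 19^19 ≡ 5 (mod 43).
Hence h⁻¹(19) = 5.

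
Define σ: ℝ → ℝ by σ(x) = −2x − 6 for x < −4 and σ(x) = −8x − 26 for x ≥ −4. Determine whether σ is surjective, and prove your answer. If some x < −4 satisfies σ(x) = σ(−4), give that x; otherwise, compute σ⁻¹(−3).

-6

Both pieces are strictly decreasing (slopes −2 and −8), so each is injective on its own interval.
The left piece maps (−∞, −4) onto (2, ∞); the right piece maps [−4, ∞) onto (−∞, 6].
The union (2, ∞) ∪ (−∞, 6] covers ℝ, so σ is surjective.
For the follow-up: the images overlap, so an x < −4 with σ(x) = σ(−4) exists. σ(−4) = 6; solving −2x − 6 = 6 for x < −4 gives x = (6 + 6)/(−2) = −6.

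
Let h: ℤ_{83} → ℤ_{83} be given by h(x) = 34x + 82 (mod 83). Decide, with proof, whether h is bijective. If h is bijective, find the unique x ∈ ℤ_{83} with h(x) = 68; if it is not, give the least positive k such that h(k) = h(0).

Suppose h(a) = h(b) in ℤ_{83}. Then 34a + 82 ≡ 34b + 82 (mod 83), therefore 34(a − b) ≡ 0 (mod 83).
Since gcd(34, 83) = 1, 34 is invertible modulo 83, hence a − b ≡ 0 (mod 83), i.e. a = b.
We now compute 34⁻¹ mod 83 explicitly. Euclid's algorithm: 83 = 2·34 + 15, 34 = 2·15 + 4, 15 = 3·4 + 3, 4 = 1·3 + 1; back-substituting gives 1 = 22·34 − 9·83, so 34⁻¹ ≡ 22 (mod 83).
Then y ↦ 22(y − 82) is a two-sided inverse to h, so every y ∈ ℤ_{83} has a preimage.
Thus h is bijective.
Since h is bijective, we find h⁻¹(68): we need 34x ≡ 68 − 82 ≡ 69 (mod 83). Using 34⁻¹ = 22: x ≡ 22·69 = 1518 = 18·83 + 24, so x = 24.
Check: h(24) = 34·24 + 82 = 898 = 10·83 + 68 ≡ 68 (mod 83).

24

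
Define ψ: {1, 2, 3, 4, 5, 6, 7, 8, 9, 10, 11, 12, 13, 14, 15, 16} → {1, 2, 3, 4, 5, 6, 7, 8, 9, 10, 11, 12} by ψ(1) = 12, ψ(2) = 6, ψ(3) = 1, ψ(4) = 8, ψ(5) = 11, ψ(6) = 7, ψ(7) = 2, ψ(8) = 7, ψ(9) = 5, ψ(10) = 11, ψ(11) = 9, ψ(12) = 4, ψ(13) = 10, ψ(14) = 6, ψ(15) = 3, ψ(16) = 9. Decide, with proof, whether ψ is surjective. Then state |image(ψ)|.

12

Every element of the codomain has a preimage: 1 = ψ(3), 2 = ψ(7), 3 = ψ(15), 4 = ψ(12), 5 = ψ(9), 6 = ψ(2), 7 = ψ(6), 8 = ψ(4), 9 = ψ(11), 10 = ψ(13), 11 = ψ(5), 12 = ψ(1).
So ψ is surjective.
The image of ψ is {1, 2, 3, 4, 5, 6, 7, 8, 9, 10, 11, 12}, which has 12 elements.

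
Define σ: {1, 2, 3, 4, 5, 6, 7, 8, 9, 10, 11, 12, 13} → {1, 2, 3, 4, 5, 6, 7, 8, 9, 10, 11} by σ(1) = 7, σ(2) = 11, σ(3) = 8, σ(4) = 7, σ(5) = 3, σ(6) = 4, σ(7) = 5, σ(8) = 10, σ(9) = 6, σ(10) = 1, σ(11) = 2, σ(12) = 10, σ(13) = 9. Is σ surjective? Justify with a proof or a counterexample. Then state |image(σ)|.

11

Every element of the codomain has a preimage: 1 = σ(10), 2 = σ(11), 3 = σ(5), 4 = σ(6), 5 = σ(7), 6 = σ(9), 7 = σ(1), 8 = σ(3), 9 = σ(13), 10 = σ(8), 11 = σ(2).
Hence σ is surjective.
The image of σ is {1, 2, 3, 4, 5, 6, 7, 8, 9, 10, 11}, which has 11 elements.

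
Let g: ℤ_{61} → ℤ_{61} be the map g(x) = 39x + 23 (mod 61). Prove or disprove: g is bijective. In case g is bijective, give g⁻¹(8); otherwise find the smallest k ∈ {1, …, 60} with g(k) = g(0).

9

If g(u) = g(v), then 39u ≡ 39v (mod 61). Because gcd(39, 61) = 1, we may cancel 39 to get u ≡ v (mod 61).
We now compute 39⁻¹ mod 61 explicitly. Euclid's algorithm: 61 = 1·39 + 22, 39 = 1·22 + 17, 22 = 1·17 + 5, 17 = 3·5 + 2, 5 = 2·2 + 1; back-substituting gives 1 = 36·39 − 23·61, so 39⁻¹ ≡ 36 (mod 61).
For any y ∈ ℤ_{61}, x = 36(y − 23) mod 61 satisfies g(x) = 39·36(y − 23) + 23 ≡ y (since 39·36 ≡ 1 mod 61). So every y has a preimage.
Hence g is bijective.
Since g is bijective, we find g⁻¹(8): we need 39x ≡ 8 − 23 ≡ 46 (mod 61). Using 39⁻¹ = 36: x ≡ 36·46 = 1656 = 27·61 + 9, so x = 9.
Check: g(9) = 39·9 + 23 = 374 = 6·61 + 8 ≡ 8 (mod 61).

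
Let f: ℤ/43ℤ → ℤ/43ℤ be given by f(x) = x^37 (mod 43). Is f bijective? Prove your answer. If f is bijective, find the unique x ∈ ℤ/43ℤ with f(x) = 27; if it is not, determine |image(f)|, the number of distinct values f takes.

Since 43 is prime, the nonzero elements of ℤ/43ℤ form a cyclic group of order 42.
As gcd(37, 42) = 1, raising to the 37th power is a bijection on this group: if a^37 ≡ b^37 then (ab^{−1})^37 = 1, and the only element of order dividing gcd(37, 42) = 1 is 1, so a = b.
With f(0) = 0 this makes f injective on all of ℤ/43ℤ, hence bijective (finite equal-size domain and codomain). In particular f is bijective.
Since f is bijective, we find the preimage of 27. The inverse of x ↦ x^37 on (ℤ/43ℤ)^× is x ↦ x^25, because 37·25 = 925 = 22·42 + 1 ≡ 1 (mod 42) and x^{42} = 1 for x ≠ 0 (Fermat). So f⁻¹(27) = 27^25 mod 43.
Repeated squaring mod 43: 27^1 ≡ 27, 27^2 ≡ 27² = 729 ≡ 41, 27^4 ≡ 41² = 1681 ≡ 4, 27^8 ≡ 4² = 16, 27^16 ≡ 16² = 256 ≡ 41. Since 25 = 16 + 8 + 1, 27^25 ≡ 41·16·27: 41·16 = 656 ≡ 11, then 11·27 = 297 ≡ 39. So 27^25 ≡ 39 (mod 43).
Hence f⁻¹(27) = 39.

39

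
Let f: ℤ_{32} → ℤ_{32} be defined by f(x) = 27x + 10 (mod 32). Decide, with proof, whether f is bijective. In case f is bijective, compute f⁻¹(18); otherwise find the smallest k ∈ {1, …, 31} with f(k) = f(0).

24

Suppose f(u) = f(v) in ℤ_{32}. Then 27u + 10 ≡ 27v + 10 (mod 32), thus 27(u − v) ≡ 0 (mod 32).
Since gcd(27, 32) = 1, 27 is invertible modulo 32, therefore u − v ≡ 0 (mod 32), i.e. u = v.
We now compute 27⁻¹ mod 32 explicitly. Euclid's algorithm: 32 = 1·27 + 5, 27 = 5·5 + 2, 5 = 2·2 + 1; back-substituting gives 1 = 19·27 − 16·32, so 27⁻¹ ≡ 19 (mod 32).
For any y ∈ ℤ_{32}, x = 19(y − 10) mod 32 satisfies f(x) = 27·19(y − 10) + 10 ≡ y (since 27·19 ≡ 1 mod 32). So every y has a preimage.
Therefore f is bijective.
Since f is bijective, we find f⁻¹(18): we need 27x ≡ 18 − 10 ≡ 8 (mod 32). Using 27⁻¹ = 19: x ≡ 19·8 = 152 = 4·32 + 24, so x = 24.
Check: f(24) = 27·24 + 10 = 658 = 20·32 + 18 ≡ 18 (mod 32).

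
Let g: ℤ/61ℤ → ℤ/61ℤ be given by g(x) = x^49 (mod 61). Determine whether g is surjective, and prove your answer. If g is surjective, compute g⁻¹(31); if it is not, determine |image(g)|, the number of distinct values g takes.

35

Since 61 is prime, the nonzero elements of ℤ/61ℤ form a cyclic group of order 60.
As gcd(49, 60) = 1, raising to the 49th power is a bijection on this group: if s^49 ≡ t^49 then (st^{−1})^49 = 1, and the only element of order dividing gcd(49, 60) = 1 is 1, so s = t.
With g(0) = 0 this makes g injective on all of ℤ/61ℤ, hence bijective (finite equal-size domain and codomain). In particular g is surjective.
Since g is surjective, we find the preimage of 31. The inverse of x ↦ x^49 on (ℤ/61ℤ)^× is x ↦ x^49, because 49·49 = 2401 = 40·60 + 1 ≡ 1 (mod 60) and x^{60} = 1 for x ≠ 0 (Fermat). So g⁻¹(31) = 31^49 mod 61.
Repeated squaring mod 61: 31^1 ≡ 31, 31^2 ≡ 31² = 961 ≡ 46, 31^4 ≡ 46² = 2116 ≡ 42, 31^8 ≡ 42² = 1764 ≡ 56, 31^16 ≡ 56² = 3136 ≡ 25, 31^32 ≡ 25² = 625 ≡ 15. Since 49 = 32 + 16 + 1, 31^49 ≡ 15·25·31: 15·25 = 375 ≡ 9, then 9·31 = 279 ≡ 35. So 31^49 ≡ 35 (mod 61).
Hence g⁻¹(31) = 35.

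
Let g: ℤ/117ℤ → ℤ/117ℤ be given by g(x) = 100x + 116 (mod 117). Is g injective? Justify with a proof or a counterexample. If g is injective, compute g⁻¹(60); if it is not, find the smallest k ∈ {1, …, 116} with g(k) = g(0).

79

Suppose g(x_1) = g(x_2) in ℤ/117ℤ. Then 100x_1 + 116 ≡ 100x_2 + 116 (mod 117), thus 100(x_1 − x_2) ≡ 0 (mod 117).
Since gcd(100, 117) = 1, 100 is invertible modulo 117, therefore x_1 − x_2 ≡ 0 (mod 117), i.e. x_1 = x_2.
So g is injective.
We now compute 100⁻¹ mod 117 explicitly. Euclid's algorithm: 117 = 1·100 + 17, 100 = 5·17 + 15, 17 = 1·15 + 2, 15 = 7·2 + 1; back-substituting gives 1 = 55·100 − 47·117, so 100⁻¹ ≡ 55 (mod 117).
Since g is injective, we compute g⁻¹(60): solve 100x + 116 ≡ 60 (mod 117), i.e. 100x ≡ 61 (mod 117).
Multiplying by 100⁻¹ = 55 gives x ≡ 55·61 = 3355 = 28·117 + 79 ≡ 79 (mod 117).
Check: g(79) = 100·79 + 116 = 8016 = 68·117 + 60 ≡ 60 (mod 117).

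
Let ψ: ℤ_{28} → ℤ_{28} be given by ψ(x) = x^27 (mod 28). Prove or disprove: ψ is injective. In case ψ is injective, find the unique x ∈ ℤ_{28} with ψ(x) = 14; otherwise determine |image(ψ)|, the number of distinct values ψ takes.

ψ(2): Repeated squaring mod 28: 2^1 ≡ 2, 2^2 ≡ 2² = 4, 2^4 ≡ 4² = 16, 2^8 ≡ 16² = 256 ≡ 4, 2^16 ≡ 4² = 16. Since 27 = 16 + 8 + 2 + 1, 2^27 ≡ 16·4·4·2: 16·4 = 64 ≡ 8, then 8·4 = 32 ≡ 4, then 4·2 = 8. So 2^27 ≡ 8 (mod 28).
ψ(4): Repeated squaring mod 28: 4^1 ≡ 4, 4^2 ≡ 4² = 16, 4^4 ≡ 16² = 256 ≡ 4, 4^8 ≡ 4² = 16, 4^16 ≡ 16² = 256 ≡ 4. Since 27 = 16 + 8 + 2 + 1, 4^27 ≡ 4·16·16·4: 4·16 = 64 ≡ 8, then 8·16 = 128 ≡ 16, then 16·4 = 64 ≡ 8. So 4^27 ≡ 8 (mod 28).
So ψ(2) = ψ(4) = 8 while 2 ≠ 4, hence ψ is not injective.
Since ψ is not injective, we determine |image(ψ)|. Computing x^27 mod 28 for each x (by repeated squaring, reducing mod 28 at every step), the values ψ(0), ψ(1), …, ψ(27) are: 0, 1, 8, 27, 8, 13, 20, 7, 8, 1, 20, 15, 20, 13, 0, 15, 8, 13, 8, 27, 20, 21, 8, 15, 20, 1, 20, 27.
The distinct values are {0, 1, 7, 8, 13, 15, 20, 21, 27}; there are 9 of them.

9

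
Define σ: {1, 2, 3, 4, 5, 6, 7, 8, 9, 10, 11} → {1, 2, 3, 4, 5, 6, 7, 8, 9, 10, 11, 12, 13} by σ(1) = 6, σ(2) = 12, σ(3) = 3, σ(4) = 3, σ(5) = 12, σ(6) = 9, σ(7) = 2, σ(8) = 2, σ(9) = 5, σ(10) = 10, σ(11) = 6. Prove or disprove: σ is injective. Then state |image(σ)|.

σ(3) = 3 = σ(4) with 3 ≠ 4, so σ is not injective.
The image of σ is {2, 3, 5, 6, 9, 10, 12}, which has 7 elements.

7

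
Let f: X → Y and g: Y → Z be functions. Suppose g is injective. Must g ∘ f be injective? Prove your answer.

not injective

No. Take X = {1, 2}, Y = Z = {1, 2, 3, 4}, f(1) = f(2) = 1, and g = identity (injective).
Then (g ∘ f)(1) = (g ∘ f)(2) = 1 with 1 ≠ 2, so g ∘ f is not injective.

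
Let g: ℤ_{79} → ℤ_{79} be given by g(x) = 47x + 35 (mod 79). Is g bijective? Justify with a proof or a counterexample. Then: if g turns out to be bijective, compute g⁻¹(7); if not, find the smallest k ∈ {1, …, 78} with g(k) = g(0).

Recall: g is injective if g(a) = g(b) implies a = b.
If g(a) = g(b), then 47a ≡ 47b (mod 79). Because gcd(47, 79) = 1, we may cancel 47 to get a ≡ b (mod 79).
We now compute 47⁻¹ mod 79 explicitly. Euclid's algorithm: 79 = 1·47 + 32, 47 = 1·32 + 15, 32 = 2·15 + 2, 15 = 7·2 + 1; back-substituting gives 1 = 37·47 − 22·79, so 47⁻¹ ≡ 37 (mod 79).
Then y ↦ 37(y − 35) is a two-sided inverse to g, so every y ∈ ℤ_{79} has a preimage.
Thus g is bijective.
Since g is bijective, we compute g⁻¹(7): solve 47x + 35 ≡ 7 (mod 79), i.e. 47x ≡ 51 (mod 79).
Multiplying by 47⁻¹ = 37 gives x ≡ 37·51 = 1887 = 23·79 + 70 ≡ 70 (mod 79).
Check: g(70) = 47·70 + 35 = 3325 = 42·79 + 7 ≡ 7 (mod 79).

70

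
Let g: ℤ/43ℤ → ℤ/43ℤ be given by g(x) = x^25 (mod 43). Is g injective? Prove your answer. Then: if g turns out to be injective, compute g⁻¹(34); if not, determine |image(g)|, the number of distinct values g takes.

30

Since 43 is prime, the nonzero elements of ℤ/43ℤ form a cyclic group of order 42.
As gcd(25, 42) = 1, raising to the 25th power is a bijection on this group: if x_1^25 ≡ x_2^25 then (x_1x_2^{−1})^25 = 1, and the only element of order dividing gcd(25, 42) = 1 is 1, so x_1 = x_2.
With g(0) = 0 this makes g injective on all of ℤ/43ℤ, hence bijective (finite equal-size domain and codomain). In particular g is injective.
Since g is injective, we find the preimage of 34. The inverse of x ↦ x^25 on (ℤ/43ℤ)^× is x ↦ x^37, because 25·37 = 925 = 22·42 + 1 ≡ 1 (mod 42) and x^{42} = 1 for x ≠ 0 (Fermat). So g⁻¹(34) = 34^37 mod 43.
Repeated squaring mod 43: 34^1 ≡ 34, 34^2 ≡ 34² = 1156 ≡ 38, 34^4 ≡ 38² = 1444 ≡ 25, 34^8 ≡ 25² = 625 ≡ 23, 34^16 ≡ 23² = 529 ≡ 13, 34^32 ≡ 13² = 169 ≡ 40. Since 37 = 32 + 4 + 1, 34^37 ≡ 40·25·34: 40·25 = 1000 ≡ 11, then 11·34 = 374 ≡ 30. So 34^37 ≡ 30 (mod 43).
Hence g⁻¹(34) = 30.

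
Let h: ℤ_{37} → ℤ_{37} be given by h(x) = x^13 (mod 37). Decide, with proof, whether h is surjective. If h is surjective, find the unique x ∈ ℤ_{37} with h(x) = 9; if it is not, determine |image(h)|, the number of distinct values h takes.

Since 37 is prime, the nonzero elements of ℤ_{37} form a cyclic group of order 36.
As gcd(13, 36) = 1, raising to the 13th power is a bijection on this group: if x_1^13 ≡ x_2^13 then (x_1x_2^{−1})^13 = 1, and the only element of order dividing gcd(13, 36) = 1 is 1, so x_1 = x_2.
With h(0) = 0 this makes h injective on all of ℤ_{37}, hence bijective (finite equal-size domain and codomain). In particular h is surjective.
Since h is surjective, we find the preimage of 9. The inverse of x ↦ x^13 on (ℤ_{37})^× is x ↦ x^25, because 13·25 = 325 = 9·36 + 1 ≡ 1 (mod 36) and x^{36} = 1 for x ≠ 0 (Fermat). So h⁻¹(9) = 9^25 mod 37.
Repeated squaring mod 37: 9^1 ≡ 9, 9^2 ≡ 9² = 81 ≡ 7, 9^4 ≡ 7² = 49 ≡ 12, 9^8 ≡ 12² = 144 ≡ 33, 9^16 ≡ 33² = 1089 ≡ 16. Since 25 = 16 + 8 + 1, 9^25 ≡ 16·33·9: 16·33 = 528 ≡ 10, then 10·9 = 90 ≡ 16. So 9^25 ≡ 16 (mod 37).
Hence h⁻¹(9) = 16.

16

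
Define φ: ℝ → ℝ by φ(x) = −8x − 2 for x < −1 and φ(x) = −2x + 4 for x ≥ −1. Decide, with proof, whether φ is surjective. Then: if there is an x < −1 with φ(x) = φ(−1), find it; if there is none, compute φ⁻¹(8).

Both pieces are strictly decreasing (slopes −8 and −2), so each is injective on its own interval.
The left piece maps (−∞, −1) onto (6, ∞); the right piece maps [−1, ∞) onto (−∞, 6].
These images together cover ℝ, so φ is surjective.
Because the two images are disjoint, no x < −1 has φ(x) = φ(−1), so we compute φ⁻¹(8): 8 lies in (6, ∞), so solve −8x − 2 = 8: x = (8 + 2)/(−8) = −5/4.

-5/4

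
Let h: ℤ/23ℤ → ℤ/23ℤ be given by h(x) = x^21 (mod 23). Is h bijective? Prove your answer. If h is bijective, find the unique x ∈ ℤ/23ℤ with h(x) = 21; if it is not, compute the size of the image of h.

11

Since 23 is prime, the nonzero elements of ℤ/23ℤ form a cyclic group of order 22.
As gcd(21, 22) = 1, raising to the 21st power is a bijection on this group: if x_1^21 ≡ x_2^21 then (x_1x_2^{−1})^21 = 1, and the only element of order dividing gcd(21, 22) = 1 is 1, so x_1 = x_2.
With h(0) = 0 this makes h injective on all of ℤ/23ℤ, hence bijective (finite equal-size domain and codomain). In particular h is bijective.
Since h is bijective, we find the preimage of 21. The inverse of x ↦ x^21 on (ℤ/23ℤ)^× is x ↦ x^21, because 21·21 = 441 = 20·22 + 1 ≡ 1 (mod 22) and x^{22} = 1 for x ≠ 0 (Fermat). So h⁻¹(21) = 21^21 mod 23.
Repeated squaring mod 23: 21^1 ≡ 21, 21^2 ≡ 21² = 441 ≡ 4, 21^4 ≡ 4² = 16, 21^8 ≡ 16² = 256 ≡ 3, 21^16 ≡ 3² = 9. Since 21 = 16 + 4 + 1, 21^21 ≡ 9·16·21: 9·16 = 144 ≡ 6, then 6·21 = 126 ≡ 11. So 21^21 ≡ 11 (mod 23).
Hence h⁻¹(21) = 11.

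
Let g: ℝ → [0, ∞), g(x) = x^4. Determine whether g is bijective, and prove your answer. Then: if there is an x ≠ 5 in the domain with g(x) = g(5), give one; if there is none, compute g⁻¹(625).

g(5) = 625 = (−5)^4 = g(−5) (since 4 is even), with 5 ≠ −5. So g is not injective, hence not bijective.
For the follow-up, such an x exists: taking x = −5 ∈ ℝ gives g(−5) = 625 = g(5) with −5 ≠ 5.

-5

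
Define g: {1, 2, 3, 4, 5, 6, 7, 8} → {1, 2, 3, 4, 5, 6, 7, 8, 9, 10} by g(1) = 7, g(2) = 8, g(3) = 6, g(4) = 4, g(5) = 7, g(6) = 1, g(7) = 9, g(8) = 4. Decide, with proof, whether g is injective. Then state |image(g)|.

g(1) = 7 = g(5) with 1 ≠ 5, so g is not injective.
The image of g is {1, 4, 6, 7, 8, 9}, which has 6 elements.

6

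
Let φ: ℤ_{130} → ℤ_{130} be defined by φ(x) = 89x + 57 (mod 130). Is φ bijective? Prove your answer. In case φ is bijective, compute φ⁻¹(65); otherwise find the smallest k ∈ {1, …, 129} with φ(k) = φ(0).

If φ(x_1) = φ(x_2), then 89x_1 ≡ 89x_2 (mod 130). Because gcd(89, 130) = 1, we may cancel 89 to get x_1 ≡ x_2 (mod 130).
We now compute 89⁻¹ mod 130 explicitly. Euclid's algorithm: 130 = 1·89 + 41, 89 = 2·41 + 7, 41 = 5·7 + 6, 7 = 1·6 + 1; back-substituting gives 1 = 19·89 − 13·130, so 89⁻¹ ≡ 19 (mod 130).
For any y ∈ ℤ_{130}, x = 19(y − 57) mod 130 satisfies φ(x) = 89·19(y − 57) + 57 ≡ y (since 89·19 ≡ 1 mod 130). So every y has a preimage.
So φ is bijective.
Since φ is bijective, we compute φ⁻¹(65): solve 89x + 57 ≡ 65 (mod 130), i.e. 89x ≡ 8 (mod 130).
Multiplying by 89⁻¹ = 19 gives x ≡ 19·8 = 152 = 1·130 + 22 ≡ 22 (mod 130).
Check: φ(22) = 89·22 + 57 = 2015 = 15·130 + 65 ≡ 65 (mod 130).

22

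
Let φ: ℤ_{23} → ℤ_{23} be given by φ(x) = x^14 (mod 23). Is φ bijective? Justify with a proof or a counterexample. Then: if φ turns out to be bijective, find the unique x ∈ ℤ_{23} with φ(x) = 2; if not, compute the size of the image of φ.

12

φ(11): Repeated squaring mod 23: 11^1 ≡ 11, 11^2 ≡ 11² = 121 ≡ 6, 11^4 ≡ 6² = 36 ≡ 13, 11^8 ≡ 13² = 169 ≡ 8. Since 14 = 8 + 4 + 2, 11^14 ≡ 8·13·6: 8·13 = 104 ≡ 12, then 12·6 = 72 ≡ 3. So 11^14 ≡ 3 (mod 23).
φ(12): Repeated squaring mod 23: 12^1 ≡ 12, 12^2 ≡ 12² = 144 ≡ 6, 12^4 ≡ 6² = 36 ≡ 13, 12^8 ≡ 13² = 169 ≡ 8. Since 14 = 8 + 4 + 2, 12^14 ≡ 8·13·6: 8·13 = 104 ≡ 12, then 12·6 = 72 ≡ 3. So 12^14 ≡ 3 (mod 23).
So φ(11) = φ(12) = 3 while 11 ≠ 12, so φ is not injective, hence not bijective.
Since φ is not bijective, we determine |image(φ)|. Computing x^14 mod 23 for each x (by repeated squaring, reducing mod 23 at every step), the values φ(0), φ(1), …, φ(22) are: 0, 1, 8, 4, 18, 13, 9, 2, 6, 16, 12, 3, 3, 12, 16, 6, 2, 9, 13, 18, 4, 8, 1.
The distinct values are {0, 1, 2, 3, 4, 6, 8, 9, 12, 13, 16, 18}; there are 12 of them.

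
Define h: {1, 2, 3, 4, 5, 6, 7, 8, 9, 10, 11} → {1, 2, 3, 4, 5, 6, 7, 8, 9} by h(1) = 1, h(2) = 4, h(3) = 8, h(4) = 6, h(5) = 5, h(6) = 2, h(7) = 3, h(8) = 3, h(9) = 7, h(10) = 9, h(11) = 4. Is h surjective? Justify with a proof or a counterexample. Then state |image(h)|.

Every element of the codomain has a preimage: 1 = h(1), 2 = h(6), 3 = h(7), 4 = h(2), 5 = h(5), 6 = h(4), 7 = h(9), 8 = h(3), 9 = h(10).
Hence h is surjective.
The image of h is {1, 2, 3, 4, 5, 6, 7, 8, 9}, which has 9 elements.

9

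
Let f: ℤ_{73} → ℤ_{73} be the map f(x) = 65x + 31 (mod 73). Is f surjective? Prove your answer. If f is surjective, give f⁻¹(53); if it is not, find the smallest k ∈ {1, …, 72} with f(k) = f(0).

Since gcd(65, 73) = 1, 65 is invertible modulo 73. Euclid's algorithm: 73 = 1·65 + 8, 65 = 8·8 + 1; back-substituting gives 1 = 9·65 − 8·73, so 65⁻¹ ≡ 9 (mod 73).
Then y ↦ 9(y − 31) is a two-sided inverse to f, so every y ∈ ℤ_{73} has a preimage.
Therefore f is surjective.
Since f is surjective, we compute f⁻¹(53): solve 65x + 31 ≡ 53 (mod 73), i.e. 65x ≡ 22 (mod 73).
Multiplying by 65⁻¹ = 9 gives x ≡ 9·22 = 198 = 2·73 + 52 ≡ 52 (mod 73).
Check: f(52) = 65·52 + 31 = 3411 = 46·73 + 53 ≡ 53 (mod 73).

52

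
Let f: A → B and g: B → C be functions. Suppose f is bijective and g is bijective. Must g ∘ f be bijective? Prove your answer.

bijective

Injectivity: if g(f(u)) = g(f(v)) then f(u) = f(v) (g injective) so u = v (f injective).
Surjectivity: for c ∈ C pick b with g(b) = c, then a with f(a) = b; then (g ∘ f)(a) = c.
Hence g ∘ f is bijective.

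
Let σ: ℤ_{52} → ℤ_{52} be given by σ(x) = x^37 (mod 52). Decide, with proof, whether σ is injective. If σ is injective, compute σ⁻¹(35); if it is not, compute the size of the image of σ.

σ(0) = 0^37 = 0.
σ(26): Repeated squaring mod 52: 26^1 ≡ 26, 26^2 ≡ 26² = 676 ≡ 0, 26^4 ≡ 0² = 0, 26^8 ≡ 0² = 0, 26^16 ≡ 0² = 0, 26^32 ≡ 0² = 0. Since 37 = 32 + 4 + 1, 26^37 ≡ 0·0·26: 0·0 = 0, then 0·26 = 0. So 26^37 ≡ 0 (mod 52).
So σ(0) = σ(26) = 0 while 0 ≠ 26, thus σ is not injective.
Since σ is not injective, we determine |image(σ)|. Computing x^37 mod 52 for each x (by repeated squaring, reducing mod 52 at every step), the values σ(0), σ(1), …, σ(51) are: 0, 1, 28, 3, 4, 5, 32, 7, 8, 9, 36, 11, 12, 13, 40, 15, 16, 17, 44, 19, 20, 21, 48, 23, 24, 25, 0, 27, 28, 29, 4, 31, 32, 33, 8, 35, 36, 37, 12, 39, 40, 41, 16, 43, 44, 45, 20, 47, 48, 49, 24, 51.
The distinct values are {0, 1, 3, 4, 5, 7, 8, 9, 11, 12, 13, 15, 16, 17, 19, 20, 21, 23, 24, 25, 27, 28, 29, 31, 32, 33, 35, 36, 37, 39, 40, 41, 43, 44, 45, 47, 48, 49, 51}; there are 39 of them.

39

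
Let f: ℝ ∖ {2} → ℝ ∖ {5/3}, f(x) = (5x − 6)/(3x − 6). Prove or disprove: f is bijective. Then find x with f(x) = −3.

12/7

Suppose f(s) = f(t). Cross-multiplying: (5s − 6)(3t − 6) = (5t − 6)(3s − 6).
Expanding both sides and cancelling the symmetric terms leaves −12·(s − t) = 0. Since −12 ≠ 0, s = t. Hence f is injective.
For any y ≠ 5/3, solving y(3x − 6) = 5x − 6 for x gives a well-defined x ≠ 2. So f is surjective.
Therefore f is bijective.
Solving f(x) = −3: cross-multiplying gives 5x − 6 = −3(3x − 6), which rearranges to 14x = 24, so x = 12/7.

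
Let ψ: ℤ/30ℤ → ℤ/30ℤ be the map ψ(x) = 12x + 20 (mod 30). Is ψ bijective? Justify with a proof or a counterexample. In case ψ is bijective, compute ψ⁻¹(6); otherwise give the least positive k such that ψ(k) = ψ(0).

5

Recall: injectivity means: for all a, b in the domain, ψ(a) = ψ(b) implies a = b.
We have gcd(12, 30) = 6 > 1. Taking a = 0 and b = 5: ψ(0) = 20 and ψ(5) = 12·5 + 20 = 80 ≡ 20 (mod 30).
So ψ(0) = ψ(5) while 0 ≠ 5, hence ψ is not injective, hence not bijective.
Since ψ is not bijective, we find the least positive k with ψ(k) = ψ(0): this means 12k ≡ 0 (mod 30), i.e. 30 ∣ 12k. Since gcd(12, 30) = 6, dividing through by 6 this holds exactly when 5 ∣ 2k, and as gcd(2, 5) = 1, exactly when 5 ∣ k.
The smallest positive such k is 5.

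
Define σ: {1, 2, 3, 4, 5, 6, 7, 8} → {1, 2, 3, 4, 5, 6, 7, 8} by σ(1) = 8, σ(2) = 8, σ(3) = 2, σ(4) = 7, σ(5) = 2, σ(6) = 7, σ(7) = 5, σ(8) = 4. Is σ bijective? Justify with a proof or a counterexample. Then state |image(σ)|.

σ(1) = 8 = σ(2) with 1 ≠ 2, so σ is not injective, hence not bijective.
The image of σ is {2, 4, 5, 7, 8}, which has 5 elements.

5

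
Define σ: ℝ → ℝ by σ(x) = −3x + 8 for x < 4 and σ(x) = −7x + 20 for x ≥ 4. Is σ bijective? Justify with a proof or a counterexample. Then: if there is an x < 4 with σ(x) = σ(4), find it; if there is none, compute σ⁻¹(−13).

33/7

Both pieces are strictly decreasing (slopes −3 and −7), so each is injective on its own interval.
The left piece maps (−∞, 4) onto (−4, ∞); the right piece maps [4, ∞) onto (−∞, −8].
The images leave a gap (−4 has no preimage), so σ is not surjective, hence not bijective.
Because the two images are disjoint, no x < 4 has σ(x) = σ(4), so we compute σ⁻¹(−13): −13 lies in (−∞, −8], so solve −7x + 20 = −13: x = (−13 − 20)/(−7) = 33/7.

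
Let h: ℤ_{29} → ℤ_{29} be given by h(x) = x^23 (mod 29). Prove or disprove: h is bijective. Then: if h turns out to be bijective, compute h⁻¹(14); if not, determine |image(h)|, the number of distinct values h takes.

Since 29 is prime, the nonzero elements of ℤ_{29} form a cyclic group of order 28.
As gcd(23, 28) = 1, raising to the 23rd power is a bijection on this group: if a^23 ≡ b^23 then (ab^{−1})^23 = 1, and the only element of order dividing gcd(23, 28) = 1 is 1, so a = b.
With h(0) = 0 this makes h injective on all of ℤ_{29}, hence bijective (finite equal-size domain and codomain). In particular h is bijective.
Since h is bijective, we find the preimage of 14. The inverse of x ↦ x^23 on (ℤ_{29})^× is x ↦ x^11, because 23·11 = 253 = 9·28 + 1 ≡ 1 (mod 28) and x^{28} = 1 for x ≠ 0 (Fermat). So h⁻¹(14) = 14^11 mod 29.
Repeated squaring mod 29: 14^1 ≡ 14, 14^2 ≡ 14² = 196 ≡ 22, 14^4 ≡ 22² = 484 ≡ 20, 14^8 ≡ 20² = 400 ≡ 23. Since 11 = 8 + 2 + 1, 14^11 ≡ 23·22·14: 23·22 = 506 ≡ 13, then 13·14 = 182 ≡ 8. So 14^11 ≡ 8 (mod 29).
Hence h⁻¹(14) = 8.

8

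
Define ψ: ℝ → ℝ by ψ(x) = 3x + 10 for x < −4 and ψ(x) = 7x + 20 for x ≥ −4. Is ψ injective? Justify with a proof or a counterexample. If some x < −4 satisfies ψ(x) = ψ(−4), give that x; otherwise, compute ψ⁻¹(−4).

Both pieces are strictly increasing (slopes 3 and 7), so each is injective on its own interval.
The left piece maps (−∞, −4) onto (−∞, −2); the right piece maps [−4, ∞) onto [−8, ∞).
These images overlap. In particular ψ(−4) = −8 (right piece), and solving 3x + 10 = −8 on the left piece gives x = −6 < −4.
So ψ(−6) = ψ(−4) with −6 ≠ −4, and ψ is not injective. This x = −6 is the requested value below −4.

-6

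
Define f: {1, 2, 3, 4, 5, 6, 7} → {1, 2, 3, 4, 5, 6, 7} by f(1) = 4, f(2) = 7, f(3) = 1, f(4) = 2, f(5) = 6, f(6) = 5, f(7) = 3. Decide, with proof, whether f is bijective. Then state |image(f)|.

The values 4, 7, 1, 2, 6, 5, 3 are a permutation of {1, 2, 3, 4, 5, 6, 7}: each element appears exactly once.
So f is injective and surjective, hence bijective.
The image of f is {1, 2, 3, 4, 5, 6, 7}, which has 7 elements.

7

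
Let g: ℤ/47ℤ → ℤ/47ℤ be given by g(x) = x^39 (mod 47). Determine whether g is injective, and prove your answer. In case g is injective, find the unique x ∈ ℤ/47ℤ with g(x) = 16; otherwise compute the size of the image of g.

Since 47 is prime, the nonzero elements of ℤ/47ℤ form a cyclic group of order 46.
As gcd(39, 46) = 1, raising to the 39th power is a bijection on this group: if s^39 ≡ t^39 then (st^{−1})^39 = 1, and the only element of order dividing gcd(39, 46) = 1 is 1, so s = t.
With g(0) = 0 this makes g injective on all of ℤ/47ℤ, hence bijective (finite equal-size domain and codomain). In particular g is injective.
Since g is injective, we find the preimage of 16. The inverse of x ↦ x^39 on (ℤ/47ℤ)^× is x ↦ x^13, because 39·13 = 507 = 11·46 + 1 ≡ 1 (mod 46) and x^{46} = 1 for x ≠ 0 (Fermat). So g⁻¹(16) = 16^13 mod 47.
Repeated squaring mod 47: 16^1 ≡ 16, 16^2 ≡ 16² = 256 ≡ 21, 16^4 ≡ 21² = 441 ≡ 18, 16^8 ≡ 18² = 324 ≡ 42. Since 13 = 8 + 4 + 1, 16^13 ≡ 42·18·16: 42·18 = 756 ≡ 4, then 4·16 = 64 ≡ 17. So 16^13 ≡ 17 (mod 47).
Hence g⁻¹(16) = 17.

17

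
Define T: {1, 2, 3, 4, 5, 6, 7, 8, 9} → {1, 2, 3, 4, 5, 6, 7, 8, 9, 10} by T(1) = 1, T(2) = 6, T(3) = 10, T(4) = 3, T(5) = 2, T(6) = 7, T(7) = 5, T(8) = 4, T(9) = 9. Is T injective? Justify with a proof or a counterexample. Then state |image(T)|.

9

The values T(1), …, T(9) are 1, 6, 10, 3, 2, 7, 5, 4, 9 — all distinct.
So T(u) = T(v) only when u = v, and T is injective.
The image of T is {1, 2, 3, 4, 5, 6, 7, 9, 10}, which has 9 elements.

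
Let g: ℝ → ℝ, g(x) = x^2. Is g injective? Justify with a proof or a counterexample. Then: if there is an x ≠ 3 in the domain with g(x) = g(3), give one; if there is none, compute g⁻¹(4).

-3

g(3) = 9 = (−3)^2 = g(−3) (since 2 is even), with 3 ≠ −3. So g is not injective.
For the follow-up, such an x exists: taking x = −3 ∈ ℝ gives g(−3) = 9 = g(3) with −3 ≠ 3.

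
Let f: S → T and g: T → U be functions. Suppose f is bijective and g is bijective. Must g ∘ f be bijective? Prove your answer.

bijective

Injectivity: if g(f(a)) = g(f(b)) then f(a) = f(b) (g injective) so a = b (f injective).
Surjectivity: for c ∈ U pick b with g(b) = c, then a with f(a) = b; then (g ∘ f)(a) = c.
Thus g ∘ f is bijective.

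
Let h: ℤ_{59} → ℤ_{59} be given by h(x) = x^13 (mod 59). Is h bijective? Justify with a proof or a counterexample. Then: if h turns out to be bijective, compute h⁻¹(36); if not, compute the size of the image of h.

45

Since 59 is prime, the nonzero elements of ℤ_{59} form a cyclic group of order 58.
As gcd(13, 58) = 1, raising to the 13th power is a bijection on this group: if s^13 ≡ t^13 then (st^{−1})^13 = 1, and the only element of order dividing gcd(13, 58) = 1 is 1, so s = t.
With h(0) = 0 this makes h injective on all of ℤ_{59}, hence bijective (finite equal-size domain and codomain). In particular h is bijective.
Since h is bijective, we find the preimage of 36. The inverse of x ↦ x^13 on (ℤ_{59})^× is x ↦ x^9, because 13·9 = 117 = 2·58 + 1 ≡ 1 (mod 58) and x^{58} = 1 for x ≠ 0 (Fermat). So h⁻¹(36) = 36^9 mod 59.
Repeated squaring mod 59: 36^1 ≡ 36, 36^2 ≡ 36² = 1296 ≡ 57, 36^4 ≡ 57² = 3249 ≡ 4, 36^8 ≡ 4² = 16. Since 9 = 8 + 1, 36^9 ≡ 16·36: 16·36 = 576 ≡ 45. So 36^9 ≡ 45 (mod 59).
Hence h⁻¹(36) = 45.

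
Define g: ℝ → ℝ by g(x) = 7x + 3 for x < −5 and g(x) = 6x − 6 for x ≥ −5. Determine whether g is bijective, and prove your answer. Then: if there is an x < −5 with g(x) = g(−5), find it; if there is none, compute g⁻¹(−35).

Both pieces are strictly increasing (slopes 7 and 6), so each is injective on its own interval.
The left piece maps (−∞, −5) onto (−∞, −32); the right piece maps [−5, ∞) onto [−36, ∞).
These images overlap. In particular g(−5) = −36 (right piece), and solving 7x + 3 = −36 on the left piece gives x = −39/7 < −5.
So g(−39/7) = g(−5) with −39/7 ≠ −5, and g is not injective, hence not bijective. This x = −39/7 is the requested value below −5.

-39/7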